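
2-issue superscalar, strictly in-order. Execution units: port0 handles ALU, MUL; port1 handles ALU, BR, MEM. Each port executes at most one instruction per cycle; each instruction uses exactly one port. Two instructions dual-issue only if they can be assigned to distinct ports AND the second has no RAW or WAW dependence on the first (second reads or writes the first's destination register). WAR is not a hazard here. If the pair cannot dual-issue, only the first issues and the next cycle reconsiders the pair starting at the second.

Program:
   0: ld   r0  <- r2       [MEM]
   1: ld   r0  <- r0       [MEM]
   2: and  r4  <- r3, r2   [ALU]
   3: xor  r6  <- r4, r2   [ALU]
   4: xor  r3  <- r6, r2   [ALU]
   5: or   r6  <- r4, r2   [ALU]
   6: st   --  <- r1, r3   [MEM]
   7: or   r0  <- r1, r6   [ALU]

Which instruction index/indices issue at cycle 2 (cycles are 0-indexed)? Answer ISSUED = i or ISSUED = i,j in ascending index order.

ISSUED = 3

  cy0 -> i0 (ld) no-port MEM/MEM
  cy1 -> i1+i2 (ld+and) 2-wide
  cy2 -> i3 (xor) RAW r6
  cy3 -> i4+i5 (xor+or) 2-wide
  cy4 -> i6+i7 (st+or) 2-wide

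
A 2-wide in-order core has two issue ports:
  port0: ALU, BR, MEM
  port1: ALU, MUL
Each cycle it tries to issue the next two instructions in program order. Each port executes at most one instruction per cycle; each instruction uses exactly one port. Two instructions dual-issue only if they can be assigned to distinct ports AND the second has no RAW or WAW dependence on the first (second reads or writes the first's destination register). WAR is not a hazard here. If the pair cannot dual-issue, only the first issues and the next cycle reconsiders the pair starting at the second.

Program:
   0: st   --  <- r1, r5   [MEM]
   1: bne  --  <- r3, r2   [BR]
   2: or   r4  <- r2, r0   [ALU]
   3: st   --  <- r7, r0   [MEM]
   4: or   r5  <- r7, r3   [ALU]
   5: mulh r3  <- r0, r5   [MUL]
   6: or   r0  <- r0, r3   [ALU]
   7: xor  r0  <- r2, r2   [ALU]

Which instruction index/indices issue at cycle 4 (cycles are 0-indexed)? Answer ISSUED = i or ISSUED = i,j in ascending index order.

0. st.MEM @i0  | no-port MEM/BR
1. bne.BR;or.ALU @i1,i2  | dual
2. st.MEM;or.ALU @i3,i4  | dual
3. mulh.MUL @i5  | RAW r3
4. or.ALU @i6  | WAW r0
5. xor.ALU @i7  | tail

ISSUED = 6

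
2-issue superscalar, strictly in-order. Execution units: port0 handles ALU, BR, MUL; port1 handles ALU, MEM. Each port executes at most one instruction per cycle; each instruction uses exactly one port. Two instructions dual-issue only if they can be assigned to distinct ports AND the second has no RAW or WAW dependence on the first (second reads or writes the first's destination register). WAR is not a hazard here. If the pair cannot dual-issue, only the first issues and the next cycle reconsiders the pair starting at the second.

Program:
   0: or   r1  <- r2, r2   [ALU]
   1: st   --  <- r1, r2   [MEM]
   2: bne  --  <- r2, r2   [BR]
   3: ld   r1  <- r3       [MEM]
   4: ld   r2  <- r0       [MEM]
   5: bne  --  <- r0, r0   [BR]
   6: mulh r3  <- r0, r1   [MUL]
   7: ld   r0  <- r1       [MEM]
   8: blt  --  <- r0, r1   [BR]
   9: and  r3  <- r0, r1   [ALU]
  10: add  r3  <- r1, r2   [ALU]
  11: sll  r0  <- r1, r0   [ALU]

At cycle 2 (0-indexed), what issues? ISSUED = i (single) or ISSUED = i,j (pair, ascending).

ISSUED = 3

  cy0 -> i0 (or.ALU) RAW r1
  cy1 -> i1&i2 (st.MEM/bne.BR) pair
  cy2 -> i3 (ld.MEM) no-port MEM/MEM
  cy3 -> i4&i5 (ld.MEM/bne.BR) pair
  cy4 -> i6&i7 (mulh.MUL/ld.MEM) pair
  cy5 -> i8&i9 (blt.BR/and.ALU) pair
  cy6 -> i10&i11 (add.ALU/sll.ALU) pair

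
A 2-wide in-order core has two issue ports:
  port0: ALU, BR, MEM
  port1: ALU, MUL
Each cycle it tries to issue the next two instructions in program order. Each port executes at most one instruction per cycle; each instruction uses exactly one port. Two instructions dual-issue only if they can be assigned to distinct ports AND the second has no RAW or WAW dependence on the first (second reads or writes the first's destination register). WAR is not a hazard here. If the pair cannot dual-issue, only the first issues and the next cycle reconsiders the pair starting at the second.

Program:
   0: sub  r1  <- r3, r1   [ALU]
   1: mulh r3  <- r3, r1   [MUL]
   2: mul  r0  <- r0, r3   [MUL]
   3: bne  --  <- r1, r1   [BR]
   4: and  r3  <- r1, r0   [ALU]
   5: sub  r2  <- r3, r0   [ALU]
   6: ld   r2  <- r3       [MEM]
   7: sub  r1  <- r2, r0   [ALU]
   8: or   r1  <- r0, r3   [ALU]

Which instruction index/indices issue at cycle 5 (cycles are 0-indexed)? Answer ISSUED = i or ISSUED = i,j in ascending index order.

#0 head=0: sub i0 RAW r1
#1 head=1: mulh i1 no-port MUL/MUL
#2 head=2: mul;bne i2&i3 dual
#3 head=4: and i4 RAW r3
#4 head=5: sub i5 WAW r2
#5 head=6: ld i6 RAW r2
#6 head=7: sub i7 WAW r1
#7 head=8: or i8 tail

ISSUED = 6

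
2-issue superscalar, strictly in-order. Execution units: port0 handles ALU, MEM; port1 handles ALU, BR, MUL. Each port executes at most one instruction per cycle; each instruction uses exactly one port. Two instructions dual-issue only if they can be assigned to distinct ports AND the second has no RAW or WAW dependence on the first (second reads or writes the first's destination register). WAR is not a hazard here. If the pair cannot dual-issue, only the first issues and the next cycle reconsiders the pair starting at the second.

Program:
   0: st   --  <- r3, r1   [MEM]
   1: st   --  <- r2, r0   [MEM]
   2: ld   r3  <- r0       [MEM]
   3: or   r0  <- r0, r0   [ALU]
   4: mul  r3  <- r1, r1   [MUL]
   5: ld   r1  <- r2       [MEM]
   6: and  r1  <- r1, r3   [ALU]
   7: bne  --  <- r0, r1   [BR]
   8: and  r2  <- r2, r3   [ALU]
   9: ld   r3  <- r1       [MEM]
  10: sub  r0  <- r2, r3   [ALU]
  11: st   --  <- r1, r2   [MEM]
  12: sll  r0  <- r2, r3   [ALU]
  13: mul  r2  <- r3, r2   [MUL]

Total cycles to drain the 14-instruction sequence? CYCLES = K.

t=0 i0:st.MEM ; no-port MEM/MEM
t=1 i1:st.MEM ; no-port MEM/MEM
t=2 i2+i3:ld.MEM;or.ALU ; pair
t=3 i4+i5:mul.MUL;ld.MEM ; pair
t=4 i6:and.ALU ; RAW r1
t=5 i7+i8:bne.BR;and.ALU ; pair
t=6 i9:ld.MEM ; RAW r3
t=7 i10+i11:sub.ALU;st.MEM ; pair
t=8 i12+i13:sll.ALU;mul.MUL ; pair

CYCLES = 9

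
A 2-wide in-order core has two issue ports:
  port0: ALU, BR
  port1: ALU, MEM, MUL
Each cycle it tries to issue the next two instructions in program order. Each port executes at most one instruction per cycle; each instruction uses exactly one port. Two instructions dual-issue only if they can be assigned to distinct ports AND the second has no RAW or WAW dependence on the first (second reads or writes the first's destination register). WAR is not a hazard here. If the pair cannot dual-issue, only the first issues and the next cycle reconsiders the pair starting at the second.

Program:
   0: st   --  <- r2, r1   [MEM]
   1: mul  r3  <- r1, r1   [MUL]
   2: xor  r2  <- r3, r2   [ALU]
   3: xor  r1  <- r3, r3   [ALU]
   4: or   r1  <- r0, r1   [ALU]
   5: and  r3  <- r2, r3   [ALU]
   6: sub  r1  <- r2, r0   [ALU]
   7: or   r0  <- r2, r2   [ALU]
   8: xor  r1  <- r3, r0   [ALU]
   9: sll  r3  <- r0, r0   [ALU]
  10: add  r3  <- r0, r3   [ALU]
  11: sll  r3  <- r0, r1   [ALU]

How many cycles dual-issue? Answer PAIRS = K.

c0: i0 st.MEM  no-port MEM/MUL
c1: i1 mul.MUL  RAW r3
c2: i2/i3 xor.ALU+xor.ALU  2-wide
c3: i4/i5 or.ALU+and.ALU  2-wide
c4: i6/i7 sub.ALU+or.ALU  2-wide
c5: i8/i9 xor.ALU+sll.ALU  2-wide
c6: i10 add.ALU  WAW r3
c7: i11 sll.ALU  tail

PAIRS = 4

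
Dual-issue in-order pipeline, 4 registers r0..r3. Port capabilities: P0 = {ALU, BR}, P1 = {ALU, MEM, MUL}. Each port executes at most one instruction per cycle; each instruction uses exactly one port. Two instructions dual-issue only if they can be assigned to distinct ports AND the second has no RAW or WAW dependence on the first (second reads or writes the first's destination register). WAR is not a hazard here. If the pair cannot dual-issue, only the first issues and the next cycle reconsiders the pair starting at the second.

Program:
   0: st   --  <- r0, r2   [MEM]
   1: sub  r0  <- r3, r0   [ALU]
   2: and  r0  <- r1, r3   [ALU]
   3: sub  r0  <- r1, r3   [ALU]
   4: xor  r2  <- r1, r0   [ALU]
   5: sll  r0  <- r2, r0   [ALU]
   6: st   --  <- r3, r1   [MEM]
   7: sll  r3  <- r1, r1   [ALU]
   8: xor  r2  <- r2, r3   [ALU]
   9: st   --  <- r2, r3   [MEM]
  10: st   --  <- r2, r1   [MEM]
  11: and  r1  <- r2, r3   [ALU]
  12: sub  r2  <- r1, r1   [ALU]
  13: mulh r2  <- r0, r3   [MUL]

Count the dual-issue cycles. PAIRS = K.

PAIRS = 3

  cy0 -> i0,i1 (st.MEM+sub.ALU) pair
  cy1 -> i2 (and.ALU) WAW r0
  cy2 -> i3 (sub.ALU) RAW r0
  cy3 -> i4 (xor.ALU) RAW r2
  cy4 -> i5,i6 (sll.ALU+st.MEM) pair
  cy5 -> i7 (sll.ALU) RAW r3
  cy6 -> i8 (xor.ALU) RAW r2
  cy7 -> i9 (st.MEM) no-port MEM/MEM
  cy8 -> i10,i11 (st.MEM+and.ALU) pair
  cy9 -> i12 (sub.ALU) WAW r2
  cy10 -> i13 (mulh.MUL) tail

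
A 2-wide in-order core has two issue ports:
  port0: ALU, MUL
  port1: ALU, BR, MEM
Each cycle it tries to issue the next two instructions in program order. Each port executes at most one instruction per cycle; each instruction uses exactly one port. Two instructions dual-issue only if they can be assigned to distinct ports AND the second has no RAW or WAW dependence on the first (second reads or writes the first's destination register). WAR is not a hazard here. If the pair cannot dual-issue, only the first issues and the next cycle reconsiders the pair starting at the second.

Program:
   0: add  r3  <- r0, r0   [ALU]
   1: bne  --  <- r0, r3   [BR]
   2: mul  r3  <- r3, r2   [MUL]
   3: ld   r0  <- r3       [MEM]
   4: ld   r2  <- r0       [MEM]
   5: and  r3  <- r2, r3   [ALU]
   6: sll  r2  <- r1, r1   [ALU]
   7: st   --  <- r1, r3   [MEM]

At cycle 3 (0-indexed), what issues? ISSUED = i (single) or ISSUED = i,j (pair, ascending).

0. add @i0  | RAW r3
1. bne+mul @i1+i2  | dual
2. ld @i3  | no-port MEM/MEM
3. ld @i4  | RAW r2
4. and+sll @i5+i6  | dual
5. st @i7  | tail

ISSUED = 4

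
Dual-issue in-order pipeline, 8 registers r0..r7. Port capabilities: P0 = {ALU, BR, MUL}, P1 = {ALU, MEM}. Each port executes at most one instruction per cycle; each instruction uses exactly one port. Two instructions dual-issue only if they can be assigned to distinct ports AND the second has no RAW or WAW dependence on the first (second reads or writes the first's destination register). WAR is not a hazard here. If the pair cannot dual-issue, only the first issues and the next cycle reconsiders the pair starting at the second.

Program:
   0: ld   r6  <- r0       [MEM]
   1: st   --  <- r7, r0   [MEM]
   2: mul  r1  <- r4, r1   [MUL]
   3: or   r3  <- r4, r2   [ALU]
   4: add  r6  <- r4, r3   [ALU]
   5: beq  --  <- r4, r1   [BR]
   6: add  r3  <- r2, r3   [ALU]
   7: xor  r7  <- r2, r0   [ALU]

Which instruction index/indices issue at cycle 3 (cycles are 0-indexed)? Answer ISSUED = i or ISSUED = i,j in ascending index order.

  cy0 -> i0 (ld) no-port MEM/MEM
  cy1 -> i1+i2 (st;mul) dual
  cy2 -> i3 (or) RAW r3
  cy3 -> i4+i5 (add;beq) dual
  cy4 -> i6+i7 (add;xor) dual

ISSUED = 4,5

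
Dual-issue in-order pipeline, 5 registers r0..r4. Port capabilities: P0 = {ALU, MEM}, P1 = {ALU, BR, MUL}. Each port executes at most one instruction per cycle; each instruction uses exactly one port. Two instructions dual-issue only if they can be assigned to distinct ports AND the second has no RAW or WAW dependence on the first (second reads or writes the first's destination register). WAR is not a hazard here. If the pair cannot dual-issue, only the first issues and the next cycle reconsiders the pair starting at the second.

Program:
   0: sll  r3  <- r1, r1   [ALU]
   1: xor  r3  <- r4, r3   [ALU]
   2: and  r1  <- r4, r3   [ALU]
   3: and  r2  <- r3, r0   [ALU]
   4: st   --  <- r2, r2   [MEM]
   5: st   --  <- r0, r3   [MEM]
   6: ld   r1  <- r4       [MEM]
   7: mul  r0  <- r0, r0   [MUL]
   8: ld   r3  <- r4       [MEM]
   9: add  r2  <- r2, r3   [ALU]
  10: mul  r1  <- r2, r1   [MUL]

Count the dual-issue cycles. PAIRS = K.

c0: i0 sll.ALU  RAW+WAW r3
c1: i1 xor.ALU  RAW r3
c2: i2/i3 and.ALU and.ALU  2-wide
c3: i4 st.MEM  no-port MEM/MEM
c4: i5 st.MEM  no-port MEM/MEM
c5: i6/i7 ld.MEM mul.MUL  2-wide
c6: i8 ld.MEM  RAW r3
c7: i9 add.ALU  RAW r2
c8: i10 mul.MUL  tail

PAIRS = 2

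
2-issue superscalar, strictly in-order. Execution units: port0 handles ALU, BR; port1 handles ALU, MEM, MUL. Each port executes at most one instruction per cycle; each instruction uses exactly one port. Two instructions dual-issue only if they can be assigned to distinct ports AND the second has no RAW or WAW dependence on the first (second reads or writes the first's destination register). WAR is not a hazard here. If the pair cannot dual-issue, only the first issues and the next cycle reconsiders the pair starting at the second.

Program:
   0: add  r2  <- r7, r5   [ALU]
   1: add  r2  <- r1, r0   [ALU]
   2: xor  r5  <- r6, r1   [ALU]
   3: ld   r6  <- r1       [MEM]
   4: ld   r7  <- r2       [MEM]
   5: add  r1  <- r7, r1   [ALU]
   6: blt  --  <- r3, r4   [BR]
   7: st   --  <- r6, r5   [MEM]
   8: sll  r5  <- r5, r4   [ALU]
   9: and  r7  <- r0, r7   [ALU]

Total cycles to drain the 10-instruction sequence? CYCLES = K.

CYCLES = 7

#0 head=0: add.ALU i0 WAW r2
#1 head=1: add.ALU;xor.ALU i1+i2 2-wide
#2 head=3: ld.MEM i3 no-port MEM/MEM
#3 head=4: ld.MEM i4 RAW r7
#4 head=5: add.ALU;blt.BR i5+i6 2-wide
#5 head=7: st.MEM;sll.ALU i7+i8 2-wide
#6 head=9: and.ALU i9 tail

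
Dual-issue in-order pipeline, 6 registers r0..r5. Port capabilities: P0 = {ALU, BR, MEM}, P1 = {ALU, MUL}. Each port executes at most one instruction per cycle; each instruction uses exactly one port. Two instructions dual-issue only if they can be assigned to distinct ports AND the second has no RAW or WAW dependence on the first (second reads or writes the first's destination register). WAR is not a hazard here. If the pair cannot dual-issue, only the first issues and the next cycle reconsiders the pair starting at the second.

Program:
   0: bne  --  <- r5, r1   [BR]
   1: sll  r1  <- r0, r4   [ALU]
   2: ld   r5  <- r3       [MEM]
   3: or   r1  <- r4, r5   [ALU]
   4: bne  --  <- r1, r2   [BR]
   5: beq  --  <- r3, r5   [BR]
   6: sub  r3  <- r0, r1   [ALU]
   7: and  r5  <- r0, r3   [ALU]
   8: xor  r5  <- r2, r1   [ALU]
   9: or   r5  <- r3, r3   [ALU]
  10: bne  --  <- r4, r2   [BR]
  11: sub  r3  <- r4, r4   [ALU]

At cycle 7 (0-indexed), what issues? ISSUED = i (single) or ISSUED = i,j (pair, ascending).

  cy0 -> i0,i1 (bne sll) dual
  cy1 -> i2 (ld) RAW r5
  cy2 -> i3 (or) RAW r1
  cy3 -> i4 (bne) no-port BR/BR
  cy4 -> i5,i6 (beq sub) dual
  cy5 -> i7 (and) WAW r5
  cy6 -> i8 (xor) WAW r5
  cy7 -> i9,i10 (or bne) dual
  cy8 -> i11 (sub) tail

ISSUED = 9,10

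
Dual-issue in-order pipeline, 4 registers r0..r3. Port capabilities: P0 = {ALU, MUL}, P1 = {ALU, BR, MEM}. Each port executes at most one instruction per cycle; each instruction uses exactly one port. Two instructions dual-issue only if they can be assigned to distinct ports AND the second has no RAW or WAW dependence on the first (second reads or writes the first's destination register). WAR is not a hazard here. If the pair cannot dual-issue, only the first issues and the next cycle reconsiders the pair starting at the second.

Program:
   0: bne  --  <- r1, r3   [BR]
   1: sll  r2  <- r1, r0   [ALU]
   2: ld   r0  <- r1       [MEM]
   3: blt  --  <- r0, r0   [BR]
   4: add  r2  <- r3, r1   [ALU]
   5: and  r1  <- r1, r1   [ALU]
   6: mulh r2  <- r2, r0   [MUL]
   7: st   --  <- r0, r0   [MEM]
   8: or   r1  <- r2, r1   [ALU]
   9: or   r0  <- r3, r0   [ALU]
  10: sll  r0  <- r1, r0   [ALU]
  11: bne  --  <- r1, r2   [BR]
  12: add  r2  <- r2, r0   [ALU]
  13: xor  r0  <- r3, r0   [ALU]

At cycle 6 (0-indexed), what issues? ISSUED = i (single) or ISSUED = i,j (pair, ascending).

ISSUED = 10,11

c0: i0/i1 bne+sll  dual
c1: i2 ld  no-port MEM/BR
c2: i3/i4 blt+add  dual
c3: i5/i6 and+mulh  dual
c4: i7/i8 st+or  dual
c5: i9 or  RAW+WAW r0
c6: i10/i11 sll+bne  dual
c7: i12/i13 add+xor  dual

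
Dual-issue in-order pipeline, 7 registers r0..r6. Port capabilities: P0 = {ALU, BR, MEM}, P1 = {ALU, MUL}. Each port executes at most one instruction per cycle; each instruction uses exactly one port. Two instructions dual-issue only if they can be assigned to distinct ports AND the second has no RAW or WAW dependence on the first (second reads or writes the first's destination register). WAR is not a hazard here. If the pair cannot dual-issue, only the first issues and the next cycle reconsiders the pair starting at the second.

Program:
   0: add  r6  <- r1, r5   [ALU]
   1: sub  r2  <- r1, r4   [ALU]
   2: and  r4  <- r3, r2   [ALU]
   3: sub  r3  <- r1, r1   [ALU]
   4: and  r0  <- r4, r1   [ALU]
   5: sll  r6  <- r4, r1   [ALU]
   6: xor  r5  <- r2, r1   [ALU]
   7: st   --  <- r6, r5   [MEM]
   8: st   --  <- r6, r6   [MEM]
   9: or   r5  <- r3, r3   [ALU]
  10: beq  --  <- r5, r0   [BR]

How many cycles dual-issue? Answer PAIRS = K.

PAIRS = 4

c0: i0,i1 add+sub  dual
c1: i2,i3 and+sub  dual
c2: i4,i5 and+sll  dual
c3: i6 xor  RAW r5
c4: i7 st  no-port MEM/MEM
c5: i8,i9 st+or  dual
c6: i10 beq  tail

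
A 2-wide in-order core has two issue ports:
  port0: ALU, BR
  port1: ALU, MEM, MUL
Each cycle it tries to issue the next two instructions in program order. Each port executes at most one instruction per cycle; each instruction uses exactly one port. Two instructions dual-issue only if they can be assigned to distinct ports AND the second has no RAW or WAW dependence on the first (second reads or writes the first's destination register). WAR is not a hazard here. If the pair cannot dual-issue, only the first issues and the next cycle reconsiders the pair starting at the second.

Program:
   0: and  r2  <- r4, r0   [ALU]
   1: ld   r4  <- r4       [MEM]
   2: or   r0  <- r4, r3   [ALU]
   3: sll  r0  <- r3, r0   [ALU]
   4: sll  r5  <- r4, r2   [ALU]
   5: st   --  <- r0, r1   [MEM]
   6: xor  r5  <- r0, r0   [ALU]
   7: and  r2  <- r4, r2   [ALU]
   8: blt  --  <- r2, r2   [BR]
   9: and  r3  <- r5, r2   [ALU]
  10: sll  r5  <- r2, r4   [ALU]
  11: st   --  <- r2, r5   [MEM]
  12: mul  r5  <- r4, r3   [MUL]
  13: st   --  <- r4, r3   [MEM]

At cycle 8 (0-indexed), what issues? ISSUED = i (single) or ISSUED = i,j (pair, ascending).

ISSUED = 12

c0: i0+i1 and.ALU+ld.MEM  2-wide
c1: i2 or.ALU  RAW+WAW r0
c2: i3+i4 sll.ALU+sll.ALU  2-wide
c3: i5+i6 st.MEM+xor.ALU  2-wide
c4: i7 and.ALU  RAW r2
c5: i8+i9 blt.BR+and.ALU  2-wide
c6: i10 sll.ALU  RAW r5
c7: i11 st.MEM  no-port MEM/MUL
c8: i12 mul.MUL  no-port MUL/MEM
c9: i13 st.MEM  tail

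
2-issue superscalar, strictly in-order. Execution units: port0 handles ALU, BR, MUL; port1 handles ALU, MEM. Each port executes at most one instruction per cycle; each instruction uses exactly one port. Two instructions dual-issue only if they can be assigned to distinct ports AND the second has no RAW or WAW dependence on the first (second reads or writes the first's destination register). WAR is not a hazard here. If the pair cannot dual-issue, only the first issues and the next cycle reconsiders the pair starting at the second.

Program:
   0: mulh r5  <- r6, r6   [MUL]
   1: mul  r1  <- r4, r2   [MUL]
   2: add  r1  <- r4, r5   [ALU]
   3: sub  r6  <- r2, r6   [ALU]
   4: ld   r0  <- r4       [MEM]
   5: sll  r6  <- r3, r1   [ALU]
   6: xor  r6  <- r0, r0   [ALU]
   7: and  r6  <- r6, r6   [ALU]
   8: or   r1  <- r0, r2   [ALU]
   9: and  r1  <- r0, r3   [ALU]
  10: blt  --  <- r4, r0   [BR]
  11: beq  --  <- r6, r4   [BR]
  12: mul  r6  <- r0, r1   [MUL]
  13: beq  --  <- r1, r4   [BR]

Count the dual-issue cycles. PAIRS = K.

PAIRS = 4

[0] i0  mulh  -- no-port MUL/MUL
[1] i1  mul  -- WAW r1
[2] i2,i3  add/sub  -- pair
[3] i4,i5  ld/sll  -- pair
[4] i6  xor  -- RAW+WAW r6
[5] i7,i8  and/or  -- pair
[6] i9,i10  and/blt  -- pair
[7] i11  beq  -- no-port BR/MUL
[8] i12  mul  -- no-port MUL/BR
[9] i13  beq  -- tail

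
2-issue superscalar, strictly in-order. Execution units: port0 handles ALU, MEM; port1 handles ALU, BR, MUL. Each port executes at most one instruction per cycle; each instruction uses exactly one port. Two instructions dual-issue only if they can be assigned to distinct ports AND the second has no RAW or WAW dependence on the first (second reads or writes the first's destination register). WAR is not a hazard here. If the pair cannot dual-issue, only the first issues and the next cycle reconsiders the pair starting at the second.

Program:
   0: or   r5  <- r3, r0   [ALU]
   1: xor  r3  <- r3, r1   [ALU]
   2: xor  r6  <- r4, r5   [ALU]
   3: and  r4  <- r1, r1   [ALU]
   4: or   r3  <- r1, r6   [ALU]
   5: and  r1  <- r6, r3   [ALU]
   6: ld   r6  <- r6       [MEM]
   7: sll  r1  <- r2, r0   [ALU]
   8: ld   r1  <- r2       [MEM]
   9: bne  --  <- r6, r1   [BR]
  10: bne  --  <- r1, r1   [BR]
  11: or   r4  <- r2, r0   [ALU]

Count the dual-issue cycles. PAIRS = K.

PAIRS = 4

  cy0 -> i0,i1 (or.ALU+xor.ALU) 2-wide
  cy1 -> i2,i3 (xor.ALU+and.ALU) 2-wide
  cy2 -> i4 (or.ALU) RAW r3
  cy3 -> i5,i6 (and.ALU+ld.MEM) 2-wide
  cy4 -> i7 (sll.ALU) WAW r1
  cy5 -> i8 (ld.MEM) RAW r1
  cy6 -> i9 (bne.BR) no-port BR/BR
  cy7 -> i10,i11 (bne.BR+or.ALU) 2-wide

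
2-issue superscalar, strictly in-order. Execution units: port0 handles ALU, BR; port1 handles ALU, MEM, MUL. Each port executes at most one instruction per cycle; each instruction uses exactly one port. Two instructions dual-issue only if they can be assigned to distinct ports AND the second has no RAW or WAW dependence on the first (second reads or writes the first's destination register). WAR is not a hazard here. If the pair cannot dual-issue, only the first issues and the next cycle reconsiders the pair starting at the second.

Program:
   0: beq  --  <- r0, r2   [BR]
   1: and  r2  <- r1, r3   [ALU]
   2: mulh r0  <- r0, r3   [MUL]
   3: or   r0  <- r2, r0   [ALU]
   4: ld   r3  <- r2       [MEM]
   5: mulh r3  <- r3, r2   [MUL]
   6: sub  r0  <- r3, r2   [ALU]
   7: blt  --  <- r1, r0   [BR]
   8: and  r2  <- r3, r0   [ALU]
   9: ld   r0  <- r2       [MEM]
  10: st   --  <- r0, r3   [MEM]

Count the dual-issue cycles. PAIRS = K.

PAIRS = 3

#0 head=0: beq and i0/i1 pair
#1 head=2: mulh i2 RAW+WAW r0
#2 head=3: or ld i3/i4 pair
#3 head=5: mulh i5 RAW r3
#4 head=6: sub i6 RAW r0
#5 head=7: blt and i7/i8 pair
#6 head=9: ld i9 no-port MEM/MEM
#7 head=10: st i10 tail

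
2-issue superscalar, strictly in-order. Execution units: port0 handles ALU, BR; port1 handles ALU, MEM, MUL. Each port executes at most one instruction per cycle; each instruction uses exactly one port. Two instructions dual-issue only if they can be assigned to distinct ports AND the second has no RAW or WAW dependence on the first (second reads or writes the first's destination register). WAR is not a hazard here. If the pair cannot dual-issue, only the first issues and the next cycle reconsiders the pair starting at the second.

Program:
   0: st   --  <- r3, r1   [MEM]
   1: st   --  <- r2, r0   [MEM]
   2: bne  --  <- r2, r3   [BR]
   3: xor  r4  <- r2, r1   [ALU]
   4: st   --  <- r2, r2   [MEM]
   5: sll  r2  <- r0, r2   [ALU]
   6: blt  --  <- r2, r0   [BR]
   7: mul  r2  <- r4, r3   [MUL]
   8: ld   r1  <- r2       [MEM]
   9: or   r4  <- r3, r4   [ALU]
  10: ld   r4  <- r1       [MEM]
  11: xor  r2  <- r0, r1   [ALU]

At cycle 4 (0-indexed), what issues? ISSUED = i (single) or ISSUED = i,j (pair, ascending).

c0: i0 st.MEM  no-port MEM/MEM
c1: i1+i2 st.MEM+bne.BR  dual
c2: i3+i4 xor.ALU+st.MEM  dual
c3: i5 sll.ALU  RAW r2
c4: i6+i7 blt.BR+mul.MUL  dual
c5: i8+i9 ld.MEM+or.ALU  dual
c6: i10+i11 ld.MEM+xor.ALU  dual

ISSUED = 6,7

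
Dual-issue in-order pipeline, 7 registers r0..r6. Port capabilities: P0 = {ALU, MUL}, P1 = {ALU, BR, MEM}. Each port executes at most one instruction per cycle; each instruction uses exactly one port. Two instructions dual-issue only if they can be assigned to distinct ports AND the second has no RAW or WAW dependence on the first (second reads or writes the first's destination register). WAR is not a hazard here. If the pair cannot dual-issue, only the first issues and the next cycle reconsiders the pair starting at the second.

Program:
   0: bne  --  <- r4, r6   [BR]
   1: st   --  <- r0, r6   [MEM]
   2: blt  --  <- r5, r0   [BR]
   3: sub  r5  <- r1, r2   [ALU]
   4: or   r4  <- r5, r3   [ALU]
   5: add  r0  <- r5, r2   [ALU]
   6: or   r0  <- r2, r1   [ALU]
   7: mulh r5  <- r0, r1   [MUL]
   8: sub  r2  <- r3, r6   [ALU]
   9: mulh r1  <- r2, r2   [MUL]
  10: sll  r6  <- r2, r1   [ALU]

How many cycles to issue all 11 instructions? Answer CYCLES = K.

CYCLES = 8

0. bne.BR @i0  | no-port BR/MEM
1. st.MEM @i1  | no-port MEM/BR
2. blt.BR/sub.ALU @i2+i3  | 2-wide
3. or.ALU/add.ALU @i4+i5  | 2-wide
4. or.ALU @i6  | RAW r0
5. mulh.MUL/sub.ALU @i7+i8  | 2-wide
6. mulh.MUL @i9  | RAW r1
7. sll.ALU @i10  | tail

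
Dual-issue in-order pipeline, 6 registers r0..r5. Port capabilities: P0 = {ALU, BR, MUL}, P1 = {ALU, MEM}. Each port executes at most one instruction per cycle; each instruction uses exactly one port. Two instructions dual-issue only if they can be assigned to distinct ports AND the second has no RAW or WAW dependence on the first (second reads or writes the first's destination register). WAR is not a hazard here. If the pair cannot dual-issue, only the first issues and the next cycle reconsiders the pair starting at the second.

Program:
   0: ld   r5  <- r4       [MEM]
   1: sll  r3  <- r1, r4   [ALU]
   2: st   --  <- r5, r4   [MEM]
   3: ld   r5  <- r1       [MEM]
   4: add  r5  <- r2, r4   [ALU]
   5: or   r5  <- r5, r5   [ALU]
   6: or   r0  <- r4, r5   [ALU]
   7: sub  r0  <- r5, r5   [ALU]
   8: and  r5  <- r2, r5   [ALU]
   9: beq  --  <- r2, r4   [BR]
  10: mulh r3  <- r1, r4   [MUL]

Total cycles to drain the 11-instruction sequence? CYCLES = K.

CYCLES = 9

0. ld.MEM sll.ALU @i0/i1  | pair
1. st.MEM @i2  | no-port MEM/MEM
2. ld.MEM @i3  | WAW r5
3. add.ALU @i4  | RAW+WAW r5
4. or.ALU @i5  | RAW r5
5. or.ALU @i6  | WAW r0
6. sub.ALU and.ALU @i7/i8  | pair
7. beq.BR @i9  | no-port BR/MUL
8. mulh.MUL @i10  | tail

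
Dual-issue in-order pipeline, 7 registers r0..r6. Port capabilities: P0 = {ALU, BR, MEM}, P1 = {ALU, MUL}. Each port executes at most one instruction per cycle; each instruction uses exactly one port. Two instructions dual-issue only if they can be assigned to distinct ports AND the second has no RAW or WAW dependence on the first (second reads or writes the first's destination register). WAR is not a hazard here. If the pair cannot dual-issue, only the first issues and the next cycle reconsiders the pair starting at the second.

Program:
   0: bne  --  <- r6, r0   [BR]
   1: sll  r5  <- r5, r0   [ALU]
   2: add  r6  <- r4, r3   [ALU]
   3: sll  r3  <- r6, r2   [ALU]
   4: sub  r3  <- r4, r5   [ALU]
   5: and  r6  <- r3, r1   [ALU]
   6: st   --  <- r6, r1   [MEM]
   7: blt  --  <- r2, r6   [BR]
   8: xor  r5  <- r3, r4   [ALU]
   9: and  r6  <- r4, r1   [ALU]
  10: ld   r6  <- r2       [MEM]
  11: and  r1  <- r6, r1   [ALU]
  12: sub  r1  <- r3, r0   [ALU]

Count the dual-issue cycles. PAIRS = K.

PAIRS = 2

c0: i0&i1 bne+sll  pair
c1: i2 add  RAW r6
c2: i3 sll  WAW r3
c3: i4 sub  RAW r3
c4: i5 and  RAW r6
c5: i6 st  no-port MEM/BR
c6: i7&i8 blt+xor  pair
c7: i9 and  WAW r6
c8: i10 ld  RAW r6
c9: i11 and  WAW r1
c10: i12 sub  tail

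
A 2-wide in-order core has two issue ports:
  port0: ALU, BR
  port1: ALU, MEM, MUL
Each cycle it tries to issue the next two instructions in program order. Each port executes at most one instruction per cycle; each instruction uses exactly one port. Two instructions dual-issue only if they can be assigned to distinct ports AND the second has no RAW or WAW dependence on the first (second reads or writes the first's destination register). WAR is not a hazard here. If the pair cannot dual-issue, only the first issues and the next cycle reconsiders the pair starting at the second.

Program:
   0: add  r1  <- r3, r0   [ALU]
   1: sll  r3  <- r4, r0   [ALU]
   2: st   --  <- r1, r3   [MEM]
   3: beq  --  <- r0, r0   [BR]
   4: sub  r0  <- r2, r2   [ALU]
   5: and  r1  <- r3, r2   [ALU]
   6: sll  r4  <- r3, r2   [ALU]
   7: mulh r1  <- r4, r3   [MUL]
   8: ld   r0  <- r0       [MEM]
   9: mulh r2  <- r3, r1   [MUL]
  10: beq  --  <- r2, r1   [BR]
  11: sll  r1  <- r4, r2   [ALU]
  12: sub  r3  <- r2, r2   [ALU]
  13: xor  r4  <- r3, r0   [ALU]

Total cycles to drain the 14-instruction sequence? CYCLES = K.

c0: i0,i1 add.ALU sll.ALU  pair
c1: i2,i3 st.MEM beq.BR  pair
c2: i4,i5 sub.ALU and.ALU  pair
c3: i6 sll.ALU  RAW r4
c4: i7 mulh.MUL  no-port MUL/MEM
c5: i8 ld.MEM  no-port MEM/MUL
c6: i9 mulh.MUL  RAW r2
c7: i10,i11 beq.BR sll.ALU  pair
c8: i12 sub.ALU  RAW r3
c9: i13 xor.ALU  tail

CYCLES = 10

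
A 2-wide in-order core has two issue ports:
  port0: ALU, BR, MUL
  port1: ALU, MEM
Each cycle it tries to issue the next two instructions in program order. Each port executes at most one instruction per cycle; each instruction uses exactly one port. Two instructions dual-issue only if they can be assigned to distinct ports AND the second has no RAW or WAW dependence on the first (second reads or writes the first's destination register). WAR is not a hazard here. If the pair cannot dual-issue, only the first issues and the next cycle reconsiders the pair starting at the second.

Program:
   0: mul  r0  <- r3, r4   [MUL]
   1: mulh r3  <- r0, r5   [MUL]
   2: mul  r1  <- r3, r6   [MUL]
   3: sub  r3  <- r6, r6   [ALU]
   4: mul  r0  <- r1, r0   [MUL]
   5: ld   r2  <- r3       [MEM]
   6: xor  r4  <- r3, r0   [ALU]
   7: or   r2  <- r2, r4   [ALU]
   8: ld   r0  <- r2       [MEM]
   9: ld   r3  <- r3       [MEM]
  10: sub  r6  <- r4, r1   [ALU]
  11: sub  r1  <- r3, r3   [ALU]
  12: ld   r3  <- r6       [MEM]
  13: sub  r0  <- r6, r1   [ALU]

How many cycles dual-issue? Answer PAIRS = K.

t=0 i0:mul.MUL ; no-port MUL/MUL
t=1 i1:mulh.MUL ; no-port MUL/MUL
t=2 i2&i3:mul.MUL;sub.ALU ; pair
t=3 i4&i5:mul.MUL;ld.MEM ; pair
t=4 i6:xor.ALU ; RAW r4
t=5 i7:or.ALU ; RAW r2
t=6 i8:ld.MEM ; no-port MEM/MEM
t=7 i9&i10:ld.MEM;sub.ALU ; pair
t=8 i11&i12:sub.ALU;ld.MEM ; pair
t=9 i13:sub.ALU ; tail

PAIRS = 4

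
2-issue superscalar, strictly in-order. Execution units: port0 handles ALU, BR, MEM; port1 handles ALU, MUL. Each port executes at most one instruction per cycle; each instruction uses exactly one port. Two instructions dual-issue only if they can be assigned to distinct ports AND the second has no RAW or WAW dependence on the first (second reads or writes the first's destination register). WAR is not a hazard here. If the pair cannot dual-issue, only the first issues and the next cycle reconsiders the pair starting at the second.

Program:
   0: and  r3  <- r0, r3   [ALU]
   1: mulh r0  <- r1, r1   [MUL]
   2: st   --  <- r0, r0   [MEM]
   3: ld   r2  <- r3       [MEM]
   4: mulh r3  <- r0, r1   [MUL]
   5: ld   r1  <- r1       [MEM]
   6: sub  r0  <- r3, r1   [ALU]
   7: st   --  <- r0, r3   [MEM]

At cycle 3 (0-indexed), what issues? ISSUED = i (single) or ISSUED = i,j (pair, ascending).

ISSUED = 5

#0 head=0: and.ALU+mulh.MUL i0+i1 dual
#1 head=2: st.MEM i2 no-port MEM/MEM
#2 head=3: ld.MEM+mulh.MUL i3+i4 dual
#3 head=5: ld.MEM i5 RAW r1
#4 head=6: sub.ALU i6 RAW r0
#5 head=7: st.MEM i7 tail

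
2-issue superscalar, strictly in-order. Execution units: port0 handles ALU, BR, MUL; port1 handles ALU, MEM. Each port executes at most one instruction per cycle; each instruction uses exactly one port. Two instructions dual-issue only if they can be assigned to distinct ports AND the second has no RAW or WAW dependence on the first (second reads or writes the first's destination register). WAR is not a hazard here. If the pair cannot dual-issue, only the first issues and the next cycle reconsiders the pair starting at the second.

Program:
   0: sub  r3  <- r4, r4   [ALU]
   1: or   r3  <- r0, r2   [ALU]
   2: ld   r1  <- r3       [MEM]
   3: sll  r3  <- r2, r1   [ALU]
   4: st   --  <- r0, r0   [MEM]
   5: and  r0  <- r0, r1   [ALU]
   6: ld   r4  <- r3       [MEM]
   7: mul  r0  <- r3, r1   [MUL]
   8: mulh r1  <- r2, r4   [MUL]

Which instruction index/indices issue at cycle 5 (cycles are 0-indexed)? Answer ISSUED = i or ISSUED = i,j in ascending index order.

ISSUED = 7

[0] i0  sub.ALU  -- WAW r3
[1] i1  or.ALU  -- RAW r3
[2] i2  ld.MEM  -- RAW r1
[3] i3+i4  sll.ALU/st.MEM  -- pair
[4] i5+i6  and.ALU/ld.MEM  -- pair
[5] i7  mul.MUL  -- no-port MUL/MUL
[6] i8  mulh.MUL  -- tail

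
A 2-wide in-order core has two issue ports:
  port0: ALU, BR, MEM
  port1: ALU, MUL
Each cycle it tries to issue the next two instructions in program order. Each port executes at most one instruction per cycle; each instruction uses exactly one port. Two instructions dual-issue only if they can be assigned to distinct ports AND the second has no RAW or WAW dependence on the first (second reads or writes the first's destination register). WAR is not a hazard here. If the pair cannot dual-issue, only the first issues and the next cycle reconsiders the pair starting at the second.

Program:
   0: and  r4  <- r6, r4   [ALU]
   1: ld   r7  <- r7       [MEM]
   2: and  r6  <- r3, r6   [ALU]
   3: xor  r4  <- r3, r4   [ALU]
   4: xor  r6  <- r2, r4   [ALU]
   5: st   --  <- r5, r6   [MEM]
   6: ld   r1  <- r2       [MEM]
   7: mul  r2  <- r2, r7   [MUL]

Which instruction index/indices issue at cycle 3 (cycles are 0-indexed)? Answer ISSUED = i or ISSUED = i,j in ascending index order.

t=0 i0/i1:and/ld ; pair
t=1 i2/i3:and/xor ; pair
t=2 i4:xor ; RAW r6
t=3 i5:st ; no-port MEM/MEM
t=4 i6/i7:ld/mul ; pair

ISSUED = 5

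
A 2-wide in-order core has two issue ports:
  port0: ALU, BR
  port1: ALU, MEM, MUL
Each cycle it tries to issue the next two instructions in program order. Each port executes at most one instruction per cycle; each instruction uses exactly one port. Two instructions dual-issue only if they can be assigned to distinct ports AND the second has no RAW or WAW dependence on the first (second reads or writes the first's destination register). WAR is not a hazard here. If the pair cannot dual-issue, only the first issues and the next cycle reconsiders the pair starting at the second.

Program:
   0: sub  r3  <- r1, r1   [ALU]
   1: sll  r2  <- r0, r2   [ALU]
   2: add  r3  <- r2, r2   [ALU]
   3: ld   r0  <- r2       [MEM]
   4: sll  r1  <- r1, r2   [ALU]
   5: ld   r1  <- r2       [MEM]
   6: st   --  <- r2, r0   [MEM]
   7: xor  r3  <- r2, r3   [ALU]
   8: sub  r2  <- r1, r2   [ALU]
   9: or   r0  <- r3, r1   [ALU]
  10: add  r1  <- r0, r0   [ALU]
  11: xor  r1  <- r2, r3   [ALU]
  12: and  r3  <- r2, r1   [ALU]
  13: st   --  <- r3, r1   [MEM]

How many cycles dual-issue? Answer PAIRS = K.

PAIRS = 4

#0 head=0: sub+sll i0&i1 pair
#1 head=2: add+ld i2&i3 pair
#2 head=4: sll i4 WAW r1
#3 head=5: ld i5 no-port MEM/MEM
#4 head=6: st+xor i6&i7 pair
#5 head=8: sub+or i8&i9 pair
#6 head=10: add i10 WAW r1
#7 head=11: xor i11 RAW r1
#8 head=12: and i12 RAW r3
#9 head=13: st i13 tail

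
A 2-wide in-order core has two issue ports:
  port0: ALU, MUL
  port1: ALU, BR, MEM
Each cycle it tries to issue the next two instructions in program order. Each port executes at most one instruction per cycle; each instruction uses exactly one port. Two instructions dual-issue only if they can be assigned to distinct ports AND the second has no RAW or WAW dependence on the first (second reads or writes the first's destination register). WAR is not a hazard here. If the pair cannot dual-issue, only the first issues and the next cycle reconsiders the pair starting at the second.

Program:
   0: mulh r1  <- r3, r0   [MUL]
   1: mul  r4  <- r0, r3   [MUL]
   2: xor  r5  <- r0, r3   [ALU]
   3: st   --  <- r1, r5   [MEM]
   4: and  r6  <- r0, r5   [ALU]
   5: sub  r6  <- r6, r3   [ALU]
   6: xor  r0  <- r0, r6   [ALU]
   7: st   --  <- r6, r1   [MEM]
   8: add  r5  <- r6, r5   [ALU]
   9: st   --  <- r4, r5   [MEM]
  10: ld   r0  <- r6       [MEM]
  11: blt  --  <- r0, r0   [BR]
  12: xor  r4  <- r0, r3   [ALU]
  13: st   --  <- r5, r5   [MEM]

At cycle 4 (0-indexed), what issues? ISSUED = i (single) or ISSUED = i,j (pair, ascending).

ISSUED = 6,7

c0: i0 mulh.MUL  no-port MUL/MUL
c1: i1&i2 mul.MUL/xor.ALU  pair
c2: i3&i4 st.MEM/and.ALU  pair
c3: i5 sub.ALU  RAW r6
c4: i6&i7 xor.ALU/st.MEM  pair
c5: i8 add.ALU  RAW r5
c6: i9 st.MEM  no-port MEM/MEM
c7: i10 ld.MEM  no-port MEM/BR
c8: i11&i12 blt.BR/xor.ALU  pair
c9: i13 st.MEM  tail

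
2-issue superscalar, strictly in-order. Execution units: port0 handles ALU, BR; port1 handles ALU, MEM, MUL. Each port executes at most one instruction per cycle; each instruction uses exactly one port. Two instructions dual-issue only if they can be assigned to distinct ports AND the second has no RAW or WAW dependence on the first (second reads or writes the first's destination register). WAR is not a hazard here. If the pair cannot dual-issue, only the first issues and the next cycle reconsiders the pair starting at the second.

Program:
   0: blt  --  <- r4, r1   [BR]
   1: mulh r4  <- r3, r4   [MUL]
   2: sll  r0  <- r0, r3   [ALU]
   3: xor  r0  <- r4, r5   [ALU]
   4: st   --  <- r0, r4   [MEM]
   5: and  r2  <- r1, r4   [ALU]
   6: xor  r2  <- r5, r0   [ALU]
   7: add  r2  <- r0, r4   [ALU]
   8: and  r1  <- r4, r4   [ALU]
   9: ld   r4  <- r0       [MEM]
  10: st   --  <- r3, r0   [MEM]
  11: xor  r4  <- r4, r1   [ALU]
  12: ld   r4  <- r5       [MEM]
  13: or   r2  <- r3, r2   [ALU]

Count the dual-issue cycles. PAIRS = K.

PAIRS = 5

0. blt.BR;mulh.MUL @i0+i1  | dual
1. sll.ALU @i2  | WAW r0
2. xor.ALU @i3  | RAW r0
3. st.MEM;and.ALU @i4+i5  | dual
4. xor.ALU @i6  | WAW r2
5. add.ALU;and.ALU @i7+i8  | dual
6. ld.MEM @i9  | no-port MEM/MEM
7. st.MEM;xor.ALU @i10+i11  | dual
8. ld.MEM;or.ALU @i12+i13  | dual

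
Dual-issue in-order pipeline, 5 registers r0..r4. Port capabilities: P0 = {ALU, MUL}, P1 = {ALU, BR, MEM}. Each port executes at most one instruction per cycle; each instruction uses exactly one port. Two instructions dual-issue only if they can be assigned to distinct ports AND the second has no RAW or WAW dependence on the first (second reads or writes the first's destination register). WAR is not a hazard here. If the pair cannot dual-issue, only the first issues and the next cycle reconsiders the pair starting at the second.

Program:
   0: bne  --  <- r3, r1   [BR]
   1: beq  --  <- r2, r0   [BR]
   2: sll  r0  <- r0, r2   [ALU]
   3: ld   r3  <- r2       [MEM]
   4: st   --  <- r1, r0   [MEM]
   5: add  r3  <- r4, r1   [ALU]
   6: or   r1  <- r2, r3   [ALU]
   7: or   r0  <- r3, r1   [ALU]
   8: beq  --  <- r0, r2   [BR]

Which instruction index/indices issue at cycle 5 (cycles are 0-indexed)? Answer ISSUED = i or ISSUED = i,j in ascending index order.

ISSUED = 7

  cy0 -> i0 (bne) no-port BR/BR
  cy1 -> i1,i2 (beq sll) 2-wide
  cy2 -> i3 (ld) no-port MEM/MEM
  cy3 -> i4,i5 (st add) 2-wide
  cy4 -> i6 (or) RAW r1
  cy5 -> i7 (or) RAW r0
  cy6 -> i8 (beq) tail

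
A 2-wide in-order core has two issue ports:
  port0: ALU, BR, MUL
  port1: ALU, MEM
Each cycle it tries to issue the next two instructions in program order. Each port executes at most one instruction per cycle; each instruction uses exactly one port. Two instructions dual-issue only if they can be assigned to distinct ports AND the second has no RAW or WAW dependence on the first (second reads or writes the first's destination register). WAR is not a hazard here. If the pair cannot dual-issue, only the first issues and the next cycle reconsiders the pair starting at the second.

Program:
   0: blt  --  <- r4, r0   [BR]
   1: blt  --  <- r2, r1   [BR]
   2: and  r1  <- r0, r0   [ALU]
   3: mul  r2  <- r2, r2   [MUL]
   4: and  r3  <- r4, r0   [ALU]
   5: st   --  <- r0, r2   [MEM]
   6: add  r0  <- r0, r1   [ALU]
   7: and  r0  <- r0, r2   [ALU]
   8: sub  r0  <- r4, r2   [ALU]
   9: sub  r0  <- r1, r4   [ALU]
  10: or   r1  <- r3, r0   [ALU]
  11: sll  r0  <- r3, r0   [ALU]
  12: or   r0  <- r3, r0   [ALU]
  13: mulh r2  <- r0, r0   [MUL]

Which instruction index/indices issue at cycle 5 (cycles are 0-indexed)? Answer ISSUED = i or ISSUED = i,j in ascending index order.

#0 head=0: blt.BR i0 no-port BR/BR
#1 head=1: blt.BR+and.ALU i1/i2 2-wide
#2 head=3: mul.MUL+and.ALU i3/i4 2-wide
#3 head=5: st.MEM+add.ALU i5/i6 2-wide
#4 head=7: and.ALU i7 WAW r0
#5 head=8: sub.ALU i8 WAW r0
#6 head=9: sub.ALU i9 RAW r0
#7 head=10: or.ALU+sll.ALU i10/i11 2-wide
#8 head=12: or.ALU i12 RAW r0
#9 head=13: mulh.MUL i13 tail

ISSUED = 8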